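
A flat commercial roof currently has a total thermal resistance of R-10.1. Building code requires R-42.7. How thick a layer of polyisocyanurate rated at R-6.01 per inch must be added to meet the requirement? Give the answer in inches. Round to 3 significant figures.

ΔR = 42.7 − 10.1 = 32.6 ft²·°F·h/BTU
L = ΔR / (R/in) = 32.6/6.01 = 5.424 in

5.42 in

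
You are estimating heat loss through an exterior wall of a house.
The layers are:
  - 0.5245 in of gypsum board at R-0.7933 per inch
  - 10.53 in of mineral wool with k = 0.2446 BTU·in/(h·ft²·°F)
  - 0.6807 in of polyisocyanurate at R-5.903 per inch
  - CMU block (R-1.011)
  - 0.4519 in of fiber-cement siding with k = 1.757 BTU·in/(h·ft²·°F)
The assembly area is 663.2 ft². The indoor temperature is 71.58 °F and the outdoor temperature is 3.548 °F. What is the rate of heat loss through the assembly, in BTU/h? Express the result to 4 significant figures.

0.5245 × 0.7933 = 0.41609
10.53/0.2446 = 43.05
0.6807 × 5.903 = 4.0182
0.4519/1.757 = 0.2572
R_total = 0.41609 + 43.05 + 4.0182 + 1.011 + 0.2572 = 48.752 ft²·°F·h/BTU
Q = A·ΔT/R = 663.2 × (71.58 − 3.548) / 48.752 = 925.47 BTU/h

925.5 BTU/h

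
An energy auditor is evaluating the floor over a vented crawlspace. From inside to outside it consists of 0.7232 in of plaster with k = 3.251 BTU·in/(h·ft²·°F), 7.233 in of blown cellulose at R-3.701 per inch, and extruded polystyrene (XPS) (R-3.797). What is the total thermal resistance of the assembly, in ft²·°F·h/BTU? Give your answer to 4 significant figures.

30.79 ft²·°F·h/BTU

0.7232/3.251 = 0.22245
7.233 × 3.701 = 26.769
R_total = 0.22245 + 26.769 + 3.797 = 30.789 ft²·°F·h/BTU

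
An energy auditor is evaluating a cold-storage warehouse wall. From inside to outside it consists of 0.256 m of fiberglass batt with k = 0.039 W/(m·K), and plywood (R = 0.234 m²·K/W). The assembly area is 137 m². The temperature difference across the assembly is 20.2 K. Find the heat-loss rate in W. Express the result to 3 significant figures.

0.256/0.039 = 6.564
R_total = 6.564 + 0.234 = 6.798 m²·K/W
Q = A·ΔT/R = 137 × 20.2 / 6.798 = 407.1 W

407 W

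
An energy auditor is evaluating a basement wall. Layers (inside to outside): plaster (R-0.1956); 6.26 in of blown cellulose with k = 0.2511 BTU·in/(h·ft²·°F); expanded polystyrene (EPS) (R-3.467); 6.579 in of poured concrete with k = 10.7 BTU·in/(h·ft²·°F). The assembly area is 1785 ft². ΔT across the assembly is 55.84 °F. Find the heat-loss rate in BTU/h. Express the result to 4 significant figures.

6.26/0.2511 = 24.93
6.579/10.7 = 0.61486
R_total = 0.1956 + 24.93 + 3.467 + 0.61486 = 29.208 ft²·°F·h/BTU
Q = A·ΔT/R = 1785 × 55.84 / 29.208 = 3412.6 BTU/h

3413 BTU/h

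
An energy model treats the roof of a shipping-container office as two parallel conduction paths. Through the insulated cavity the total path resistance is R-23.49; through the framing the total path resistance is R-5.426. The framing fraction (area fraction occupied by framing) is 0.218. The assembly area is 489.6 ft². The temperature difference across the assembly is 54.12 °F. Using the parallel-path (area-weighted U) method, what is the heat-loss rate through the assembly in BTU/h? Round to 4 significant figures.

1947 BTU/h

U_eff = 0.782/23.49 + 0.218/5.426 = 0.033291 + 0.040177 = 0.073468
R_eff = 1/U_eff = 13.611 ft²·°F·h/BTU
Q = 489.6 × 54.12 / 13.611 = 1946.7 BTU/h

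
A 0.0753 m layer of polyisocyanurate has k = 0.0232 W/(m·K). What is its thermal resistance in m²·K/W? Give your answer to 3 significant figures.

3.25 m²·K/W

R = L/k = 0.0753/0.0232 = 3.246 m²·K/W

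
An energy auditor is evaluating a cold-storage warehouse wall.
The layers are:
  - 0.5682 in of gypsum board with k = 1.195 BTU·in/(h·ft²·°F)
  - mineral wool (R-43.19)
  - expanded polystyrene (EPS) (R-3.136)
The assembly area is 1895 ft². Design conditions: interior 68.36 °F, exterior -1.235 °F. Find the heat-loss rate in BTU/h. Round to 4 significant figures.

0.5682/1.195 = 0.47548
R_total = 0.47548 + 43.19 + 3.136 = 46.801 ft²·°F·h/BTU
Q = A·ΔT/R = 1895 × (68.36 − (-1.235)) / 46.801 = 2817.9 BTU/h

2818 BTU/h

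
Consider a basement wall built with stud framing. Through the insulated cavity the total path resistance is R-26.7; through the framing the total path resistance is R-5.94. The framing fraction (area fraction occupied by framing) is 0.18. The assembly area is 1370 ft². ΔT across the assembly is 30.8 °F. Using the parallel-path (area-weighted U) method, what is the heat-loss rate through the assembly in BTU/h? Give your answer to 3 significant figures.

U_eff = 0.82/26.7 + 0.18/5.94 = 0.03071 + 0.0303 = 0.06101
R_eff = 1/U_eff = 16.39 ft²·°F·h/BTU
Q = 1370 × 30.8 / 16.39 = 2575 BTU/h

2570 BTU/h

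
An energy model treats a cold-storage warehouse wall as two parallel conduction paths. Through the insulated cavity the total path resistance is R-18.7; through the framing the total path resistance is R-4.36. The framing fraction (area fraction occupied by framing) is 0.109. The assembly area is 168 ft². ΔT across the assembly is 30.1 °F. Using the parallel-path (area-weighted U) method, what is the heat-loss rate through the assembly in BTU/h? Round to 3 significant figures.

367 BTU/h

U_eff = 0.891/18.7 + 0.109/4.36 = 0.04765 + 0.025 = 0.07265
R_eff = 1/U_eff = 13.77 ft²·°F·h/BTU
Q = 168 × 30.1 / 13.77 = 367.4 BTU/h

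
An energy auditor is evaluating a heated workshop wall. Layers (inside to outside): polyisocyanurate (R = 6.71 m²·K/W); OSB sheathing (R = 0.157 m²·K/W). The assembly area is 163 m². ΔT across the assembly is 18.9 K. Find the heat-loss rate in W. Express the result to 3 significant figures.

449 W

R_total = 6.71 + 0.157 = 6.867 m²·K/W
Q = A·ΔT/R = 163 × 18.9 / 6.867 = 448.6 W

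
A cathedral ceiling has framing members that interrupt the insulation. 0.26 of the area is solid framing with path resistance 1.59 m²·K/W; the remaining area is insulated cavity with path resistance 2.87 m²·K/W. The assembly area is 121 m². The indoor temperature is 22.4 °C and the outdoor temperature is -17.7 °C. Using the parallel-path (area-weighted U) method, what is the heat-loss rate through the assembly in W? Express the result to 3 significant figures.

U_eff = 0.74/2.87 + 0.26/1.59 = 0.2578 + 0.1635 = 0.4214
R_eff = 1/U_eff = 2.373 m²·K/W
Q = 121 × (22.4 − (-17.7)) / 2.373 = 2044 W

2040 W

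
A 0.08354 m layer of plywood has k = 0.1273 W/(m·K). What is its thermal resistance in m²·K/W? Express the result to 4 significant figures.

0.6562 m²·K/W

R = L/k = 0.08354/0.1273 = 0.65625 m²·K/W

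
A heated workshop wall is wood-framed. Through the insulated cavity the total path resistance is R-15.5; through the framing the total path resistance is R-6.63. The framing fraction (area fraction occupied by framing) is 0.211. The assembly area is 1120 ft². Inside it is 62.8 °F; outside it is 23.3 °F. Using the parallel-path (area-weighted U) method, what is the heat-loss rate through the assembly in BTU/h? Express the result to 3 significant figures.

U_eff = 0.789/15.5 + 0.211/6.63 = 0.0509 + 0.03183 = 0.08273
R_eff = 1/U_eff = 12.09 ft²·°F·h/BTU
Q = 1120 × (62.8 − 23.3) / 12.09 = 3660 BTU/h

3660 BTU/h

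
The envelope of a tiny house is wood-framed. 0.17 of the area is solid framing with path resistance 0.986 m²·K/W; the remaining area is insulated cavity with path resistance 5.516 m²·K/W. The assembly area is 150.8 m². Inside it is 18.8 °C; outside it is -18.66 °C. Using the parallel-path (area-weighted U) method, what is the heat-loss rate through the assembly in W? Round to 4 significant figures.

1824 W

U_eff = 0.83/5.516 + 0.17/0.986 = 0.15047 + 0.17241 = 0.32289
R_eff = 1/U_eff = 3.0971 m²·K/W
Q = 150.8 × (18.8 − (-18.66)) / 3.0971 = 1824 W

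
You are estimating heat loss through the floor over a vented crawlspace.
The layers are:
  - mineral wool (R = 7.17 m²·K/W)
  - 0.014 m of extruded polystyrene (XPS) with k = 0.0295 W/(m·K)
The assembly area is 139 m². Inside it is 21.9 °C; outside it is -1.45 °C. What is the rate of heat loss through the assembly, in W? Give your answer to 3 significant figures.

425 W

0.014/0.0295 = 0.4746
R_total = 7.17 + 0.4746 = 7.645 m²·K/W
Q = A·ΔT/R = 139 × (21.9 − (-1.45)) / 7.645 = 424.6 W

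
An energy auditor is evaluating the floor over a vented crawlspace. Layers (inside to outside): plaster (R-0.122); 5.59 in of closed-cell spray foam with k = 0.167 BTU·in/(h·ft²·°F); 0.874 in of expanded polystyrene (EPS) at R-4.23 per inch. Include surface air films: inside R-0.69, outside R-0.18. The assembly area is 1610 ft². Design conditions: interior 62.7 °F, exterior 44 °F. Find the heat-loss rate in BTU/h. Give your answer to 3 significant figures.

789 BTU/h

5.59/0.167 = 33.47
0.874 × 4.23 = 3.697
R_total = 0.69 + 0.122 + 33.47 + 3.697 + 0.18 = 38.16 ft²·°F·h/BTU
Q = A·ΔT/R = 1610 × (62.7 − 44) / 38.16 = 788.9 BTU/h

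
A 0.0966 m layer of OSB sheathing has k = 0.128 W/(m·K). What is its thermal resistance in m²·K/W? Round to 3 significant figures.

R = L/k = 0.0966/0.128 = 0.7547 m²·K/W

0.755 m²·K/W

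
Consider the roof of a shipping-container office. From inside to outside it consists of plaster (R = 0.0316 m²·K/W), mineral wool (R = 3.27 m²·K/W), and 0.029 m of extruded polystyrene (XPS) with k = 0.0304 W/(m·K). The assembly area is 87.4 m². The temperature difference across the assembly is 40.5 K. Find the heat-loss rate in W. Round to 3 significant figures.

0.029/0.0304 = 0.9539
R_total = 0.0316 + 3.27 + 0.9539 = 4.256 m²·K/W
Q = A·ΔT/R = 87.4 × 40.5 / 4.256 = 831.8 W

832 W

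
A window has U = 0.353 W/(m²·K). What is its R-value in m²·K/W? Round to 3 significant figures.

R = 1/U = 1/0.353 = 2.833

2.83 m²·K/W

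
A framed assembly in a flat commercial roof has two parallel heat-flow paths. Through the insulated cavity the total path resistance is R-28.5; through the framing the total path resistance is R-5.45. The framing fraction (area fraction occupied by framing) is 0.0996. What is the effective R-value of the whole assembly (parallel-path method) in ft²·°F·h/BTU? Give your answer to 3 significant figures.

20.1 ft²·°F·h/BTU

U_eff = 0.9004/28.5 + 0.0996/5.45 = 0.03159 + 0.01828 = 0.04987
R_eff = 1/U_eff = 20.05 ft²·°F·h/BTU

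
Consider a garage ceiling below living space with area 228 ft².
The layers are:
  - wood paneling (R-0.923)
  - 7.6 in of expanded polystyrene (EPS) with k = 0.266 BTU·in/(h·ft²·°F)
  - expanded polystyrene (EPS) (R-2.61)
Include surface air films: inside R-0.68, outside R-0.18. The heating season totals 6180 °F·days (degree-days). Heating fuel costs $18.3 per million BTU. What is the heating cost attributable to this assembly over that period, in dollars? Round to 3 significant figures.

18.8 dollars

7.6/0.266 = 28.57
R_total = 0.68 + 0.923 + 28.57 + 2.61 + 0.18 = 32.96 ft²·°F·h/BTU
E = A × HDD × 24 / R = 228 × 6180 × 24 / 32.96 = 1026000 BTU
Cost = 1026000/10⁶ × 18.3 = $18.77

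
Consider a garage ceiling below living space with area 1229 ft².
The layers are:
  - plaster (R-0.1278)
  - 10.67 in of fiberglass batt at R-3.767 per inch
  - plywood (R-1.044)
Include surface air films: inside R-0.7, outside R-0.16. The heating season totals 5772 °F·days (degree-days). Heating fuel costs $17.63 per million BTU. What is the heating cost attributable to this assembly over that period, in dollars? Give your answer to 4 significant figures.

10.67 × 3.767 = 40.194
R_total = 0.7 + 0.1278 + 40.194 + 1.044 + 0.16 = 42.226 ft²·°F·h/BTU
E = A × HDD × 24 / R = 1229 × 5772 × 24 / 42.226 = 4031900 BTU
Cost = 4031900/10⁶ × 17.63 = $71.083

71.08 dollars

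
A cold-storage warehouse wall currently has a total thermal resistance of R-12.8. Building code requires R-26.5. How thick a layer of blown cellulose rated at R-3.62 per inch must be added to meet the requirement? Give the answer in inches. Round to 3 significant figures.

3.78 in

ΔR = 26.5 − 12.8 = 13.7 ft²·°F·h/BTU
L = ΔR / (R/in) = 13.7/3.62 = 3.785 in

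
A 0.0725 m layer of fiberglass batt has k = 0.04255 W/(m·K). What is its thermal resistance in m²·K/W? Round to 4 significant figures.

1.704 m²·K/W

R = L/k = 0.0725/0.04255 = 1.7039 m²·K/W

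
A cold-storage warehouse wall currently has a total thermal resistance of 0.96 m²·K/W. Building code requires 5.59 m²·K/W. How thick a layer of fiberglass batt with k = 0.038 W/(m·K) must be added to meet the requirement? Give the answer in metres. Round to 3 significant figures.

ΔR = 5.59 − 0.96 = 4.63 m²·K/W
L = ΔR × k = 4.63 × 0.038 = 0.1759 m

0.176 m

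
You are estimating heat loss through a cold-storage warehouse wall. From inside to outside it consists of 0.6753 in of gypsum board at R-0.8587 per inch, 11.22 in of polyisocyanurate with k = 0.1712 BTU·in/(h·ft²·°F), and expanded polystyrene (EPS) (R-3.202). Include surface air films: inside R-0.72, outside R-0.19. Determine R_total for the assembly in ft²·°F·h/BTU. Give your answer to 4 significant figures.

70.23 ft²·°F·h/BTU

0.6753 × 0.8587 = 0.57988
11.22/0.1712 = 65.537
R_total = 0.72 + 0.57988 + 65.537 + 3.202 + 0.19 = 70.229 ft²·°F·h/BTU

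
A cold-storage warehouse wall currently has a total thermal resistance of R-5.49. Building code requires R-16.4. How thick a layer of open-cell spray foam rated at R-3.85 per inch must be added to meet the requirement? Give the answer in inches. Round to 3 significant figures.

ΔR = 16.4 − 5.49 = 10.91 ft²·°F·h/BTU
L = ΔR / (R/in) = 10.91/3.85 = 2.834 in

2.83 in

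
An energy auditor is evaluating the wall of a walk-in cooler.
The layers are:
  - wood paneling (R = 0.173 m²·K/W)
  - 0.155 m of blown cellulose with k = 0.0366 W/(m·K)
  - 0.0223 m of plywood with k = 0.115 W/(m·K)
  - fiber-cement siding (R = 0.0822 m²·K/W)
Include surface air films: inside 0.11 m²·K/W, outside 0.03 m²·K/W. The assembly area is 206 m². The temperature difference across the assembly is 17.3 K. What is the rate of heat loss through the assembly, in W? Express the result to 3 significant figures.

0.155/0.0366 = 4.235
0.0223/0.115 = 0.1939
R_total = 0.11 + 0.173 + 4.235 + 0.1939 + 0.0822 + 0.03 = 4.824 m²·K/W
Q = A·ΔT/R = 206 × 17.3 / 4.824 = 738.8 W

739 W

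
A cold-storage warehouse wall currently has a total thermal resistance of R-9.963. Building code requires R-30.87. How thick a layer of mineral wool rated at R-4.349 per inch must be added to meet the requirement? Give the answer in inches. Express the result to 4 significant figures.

4.807 in

ΔR = 30.87 − 9.963 = 20.907 ft²·°F·h/BTU
L = ΔR / (R/in) = 20.907/4.349 = 4.8073 in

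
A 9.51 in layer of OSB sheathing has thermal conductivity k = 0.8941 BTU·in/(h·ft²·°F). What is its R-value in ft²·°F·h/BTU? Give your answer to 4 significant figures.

R = L/k = 9.51/0.8941 = 10.636 ft²·°F·h/BTU

10.64 ft²·°F·h/BTU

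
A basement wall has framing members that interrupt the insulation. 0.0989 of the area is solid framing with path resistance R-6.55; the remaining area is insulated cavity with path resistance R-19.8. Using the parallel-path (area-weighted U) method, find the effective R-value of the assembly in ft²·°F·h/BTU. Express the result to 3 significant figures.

16.5 ft²·°F·h/BTU

U_eff = 0.9011/19.8 + 0.0989/6.55 = 0.04551 + 0.0151 = 0.06061
R_eff = 1/U_eff = 16.5 ft²·°F·h/BTU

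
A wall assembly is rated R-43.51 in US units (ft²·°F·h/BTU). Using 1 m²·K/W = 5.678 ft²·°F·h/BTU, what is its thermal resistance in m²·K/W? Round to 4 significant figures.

7.663 m²·K/W

R_SI = 43.51/5.678 = 7.6629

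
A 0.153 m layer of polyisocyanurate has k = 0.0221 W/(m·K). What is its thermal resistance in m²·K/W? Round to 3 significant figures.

6.92 m²·K/W

R = L/k = 0.153/0.0221 = 6.923 m²·K/W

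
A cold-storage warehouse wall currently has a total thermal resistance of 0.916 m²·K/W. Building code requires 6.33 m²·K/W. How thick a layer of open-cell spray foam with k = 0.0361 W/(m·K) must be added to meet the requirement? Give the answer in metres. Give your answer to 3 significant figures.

0.195 m

ΔR = 6.33 − 0.916 = 5.414 m²·K/W
L = ΔR × k = 5.414 × 0.0361 = 0.1954 m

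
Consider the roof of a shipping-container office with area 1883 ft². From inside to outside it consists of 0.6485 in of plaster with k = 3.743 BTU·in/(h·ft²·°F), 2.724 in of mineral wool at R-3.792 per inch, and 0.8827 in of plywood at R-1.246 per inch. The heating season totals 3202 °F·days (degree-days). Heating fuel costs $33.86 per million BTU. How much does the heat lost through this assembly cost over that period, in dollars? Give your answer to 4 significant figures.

0.6485/3.743 = 0.17326
2.724 × 3.792 = 10.329
0.8827 × 1.246 = 1.0998
R_total = 0.17326 + 10.329 + 1.0998 = 11.603 ft²·°F·h/BTU
E = A × HDD × 24 / R = 1883 × 3202 × 24 / 11.603 = 12472000 BTU
Cost = 12472000/10⁶ × 33.86 = $422.3

422.3 dollars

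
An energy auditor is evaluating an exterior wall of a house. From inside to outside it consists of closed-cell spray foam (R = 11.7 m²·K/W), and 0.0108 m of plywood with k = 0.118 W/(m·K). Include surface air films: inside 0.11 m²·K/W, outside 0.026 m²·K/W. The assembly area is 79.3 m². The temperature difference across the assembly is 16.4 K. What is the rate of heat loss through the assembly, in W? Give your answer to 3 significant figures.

0.0108/0.118 = 0.09153
R_total = 0.11 + 11.7 + 0.09153 + 0.026 = 11.93 m²·K/W
Q = A·ΔT/R = 79.3 × 16.4 / 11.93 = 109 W

109 W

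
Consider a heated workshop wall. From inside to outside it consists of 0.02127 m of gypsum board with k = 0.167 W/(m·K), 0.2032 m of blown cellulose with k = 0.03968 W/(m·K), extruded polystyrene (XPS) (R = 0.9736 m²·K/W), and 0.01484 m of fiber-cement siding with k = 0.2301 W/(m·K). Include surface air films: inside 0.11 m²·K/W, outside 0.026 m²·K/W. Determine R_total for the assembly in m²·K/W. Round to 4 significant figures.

0.02127/0.167 = 0.12737
0.2032/0.03968 = 5.121
0.01484/0.2301 = 0.064494
R_total = 0.11 + 0.12737 + 5.121 + 0.9736 + 0.064494 + 0.026 = 6.4224 m²·K/W

6.422 m²·K/W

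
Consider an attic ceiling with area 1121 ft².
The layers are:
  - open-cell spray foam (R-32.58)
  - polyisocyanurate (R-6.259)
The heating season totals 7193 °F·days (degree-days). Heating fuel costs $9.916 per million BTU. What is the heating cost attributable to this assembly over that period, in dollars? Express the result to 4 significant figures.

R_total = 32.58 + 6.259 = 38.839 ft²·°F·h/BTU
E = A × HDD × 24 / R = 1121 × 7193 × 24 / 38.839 = 4982600 BTU
Cost = 4982600/10⁶ × 9.916 = $49.408

49.41 dollars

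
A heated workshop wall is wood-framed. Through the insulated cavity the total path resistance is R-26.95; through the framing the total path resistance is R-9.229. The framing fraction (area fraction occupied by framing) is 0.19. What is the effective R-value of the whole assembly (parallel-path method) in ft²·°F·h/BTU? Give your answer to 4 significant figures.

U_eff = 0.81/26.95 + 0.19/9.229 = 0.030056 + 0.020587 = 0.050643
R_eff = 1/U_eff = 19.746 ft²·°F·h/BTU

19.75 ft²·°F·h/BTU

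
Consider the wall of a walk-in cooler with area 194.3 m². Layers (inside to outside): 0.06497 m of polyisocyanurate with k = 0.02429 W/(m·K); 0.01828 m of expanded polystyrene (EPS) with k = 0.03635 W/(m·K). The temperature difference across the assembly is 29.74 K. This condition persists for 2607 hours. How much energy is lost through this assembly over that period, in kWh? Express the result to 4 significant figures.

0.06497/0.02429 = 2.6748
0.01828/0.03635 = 0.50289
R_total = 2.6748 + 0.50289 = 3.1777 m²·K/W
Q = 194.3 × 29.74 / 3.1777 = 1818.5 W
E = 1818.5 W × 2607 h / 1000 = 4740.8 kWh

4741 kWh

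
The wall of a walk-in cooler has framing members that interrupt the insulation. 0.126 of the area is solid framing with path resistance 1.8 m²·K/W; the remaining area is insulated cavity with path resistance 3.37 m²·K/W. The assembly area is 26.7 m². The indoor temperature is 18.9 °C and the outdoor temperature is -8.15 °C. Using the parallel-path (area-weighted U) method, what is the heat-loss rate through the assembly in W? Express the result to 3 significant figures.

U_eff = 0.874/3.37 + 0.126/1.8 = 0.2593 + 0.07 = 0.3293
R_eff = 1/U_eff = 3.036 m²·K/W
Q = 26.7 × (18.9 − (-8.15)) / 3.036 = 237.9 W

238 W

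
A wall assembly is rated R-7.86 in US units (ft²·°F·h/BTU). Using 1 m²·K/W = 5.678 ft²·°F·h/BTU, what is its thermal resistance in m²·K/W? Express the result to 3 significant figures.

R_SI = 7.86/5.678 = 1.384

1.38 m²·K/W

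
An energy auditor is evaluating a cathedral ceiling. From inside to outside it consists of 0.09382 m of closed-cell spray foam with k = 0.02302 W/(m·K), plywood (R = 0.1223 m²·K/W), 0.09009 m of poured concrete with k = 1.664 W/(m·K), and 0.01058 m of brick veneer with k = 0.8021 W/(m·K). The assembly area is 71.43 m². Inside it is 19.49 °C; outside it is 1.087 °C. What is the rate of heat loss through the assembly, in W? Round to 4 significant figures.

0.09382/0.02302 = 4.0756
0.09009/1.664 = 0.054141
0.01058/0.8021 = 0.01319
R_total = 4.0756 + 0.1223 + 0.054141 + 0.01319 = 4.2652 m²·K/W
Q = A·ΔT/R = 71.43 × (19.49 − 1.087) / 4.2652 = 308.2 W

308.2 W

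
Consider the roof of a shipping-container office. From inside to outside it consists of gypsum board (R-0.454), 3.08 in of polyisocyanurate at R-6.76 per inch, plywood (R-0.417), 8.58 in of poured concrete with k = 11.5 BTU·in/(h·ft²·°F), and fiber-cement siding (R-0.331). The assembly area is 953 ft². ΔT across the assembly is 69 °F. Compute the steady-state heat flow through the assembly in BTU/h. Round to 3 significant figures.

3.08 × 6.76 = 20.82
8.58/11.5 = 0.7461
R_total = 0.454 + 20.82 + 0.417 + 0.7461 + 0.331 = 22.77 ft²·°F·h/BTU
Q = A·ΔT/R = 953 × 69 / 22.77 = 2888 BTU/h

2890 BTU/h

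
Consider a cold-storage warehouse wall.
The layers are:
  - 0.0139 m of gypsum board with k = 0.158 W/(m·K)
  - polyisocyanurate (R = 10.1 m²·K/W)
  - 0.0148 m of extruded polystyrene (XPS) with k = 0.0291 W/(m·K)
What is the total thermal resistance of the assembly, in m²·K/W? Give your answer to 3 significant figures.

0.0139/0.158 = 0.08797
0.0148/0.0291 = 0.5086
R_total = 0.08797 + 10.1 + 0.5086 = 10.7 m²·K/W

10.7 m²·K/W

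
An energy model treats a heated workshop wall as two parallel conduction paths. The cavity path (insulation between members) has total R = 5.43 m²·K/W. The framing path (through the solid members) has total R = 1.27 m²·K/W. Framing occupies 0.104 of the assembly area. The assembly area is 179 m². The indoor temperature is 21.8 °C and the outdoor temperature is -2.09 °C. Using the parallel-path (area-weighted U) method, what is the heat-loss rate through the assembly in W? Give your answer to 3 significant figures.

1060 W

U_eff = 0.896/5.43 + 0.104/1.27 = 0.165 + 0.08189 = 0.2469
R_eff = 1/U_eff = 4.05 m²·K/W
Q = 179 × (21.8 − (-2.09)) / 4.05 = 1056 W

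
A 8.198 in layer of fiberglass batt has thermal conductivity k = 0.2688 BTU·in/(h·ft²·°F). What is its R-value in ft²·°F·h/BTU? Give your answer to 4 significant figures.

30.50 ft²·°F·h/BTU

R = L/k = 8.198/0.2688 = 30.499 ft²·°F·h/BTU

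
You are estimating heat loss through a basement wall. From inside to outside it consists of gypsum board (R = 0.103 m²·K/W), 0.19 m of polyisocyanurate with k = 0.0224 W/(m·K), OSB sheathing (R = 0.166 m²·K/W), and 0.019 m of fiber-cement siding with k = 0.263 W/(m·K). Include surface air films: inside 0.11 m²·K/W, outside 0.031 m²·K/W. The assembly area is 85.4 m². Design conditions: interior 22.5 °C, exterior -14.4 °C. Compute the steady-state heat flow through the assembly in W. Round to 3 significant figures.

0.19/0.0224 = 8.482
0.019/0.263 = 0.07224
R_total = 0.11 + 0.103 + 8.482 + 0.166 + 0.07224 + 0.031 = 8.964 m²·K/W
Q = A·ΔT/R = 85.4 × (22.5 − (-14.4)) / 8.964 = 351.5 W

352 W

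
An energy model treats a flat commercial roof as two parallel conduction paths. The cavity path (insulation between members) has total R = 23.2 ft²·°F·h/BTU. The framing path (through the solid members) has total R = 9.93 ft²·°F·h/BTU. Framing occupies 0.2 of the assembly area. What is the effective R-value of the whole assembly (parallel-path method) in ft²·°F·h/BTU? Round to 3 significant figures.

U_eff = 0.8/23.2 + 0.2/9.93 = 0.03448 + 0.02014 = 0.05462
R_eff = 1/U_eff = 18.31 ft²·°F·h/BTU

18.3 ft²·°F·h/BTU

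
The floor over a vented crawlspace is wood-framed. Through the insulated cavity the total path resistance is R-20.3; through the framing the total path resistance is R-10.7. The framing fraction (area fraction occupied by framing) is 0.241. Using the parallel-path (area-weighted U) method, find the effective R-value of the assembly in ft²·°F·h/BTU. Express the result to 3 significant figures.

U_eff = 0.759/20.3 + 0.241/10.7 = 0.03739 + 0.02252 = 0.05991
R_eff = 1/U_eff = 16.69 ft²·°F·h/BTU

16.7 ft²·°F·h/BTU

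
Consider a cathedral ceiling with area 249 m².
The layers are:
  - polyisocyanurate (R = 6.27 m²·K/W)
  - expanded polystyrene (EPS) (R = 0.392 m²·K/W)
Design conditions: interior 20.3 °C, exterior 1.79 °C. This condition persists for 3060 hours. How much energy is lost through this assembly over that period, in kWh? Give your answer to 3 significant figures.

2120 kWh

R_total = 6.27 + 0.392 = 6.662 m²·K/W
Q = 249 × (20.3 − 1.79) / 6.662 = 691.8 W
E = 691.8 W × 3060 h / 1000 = 2117 kWh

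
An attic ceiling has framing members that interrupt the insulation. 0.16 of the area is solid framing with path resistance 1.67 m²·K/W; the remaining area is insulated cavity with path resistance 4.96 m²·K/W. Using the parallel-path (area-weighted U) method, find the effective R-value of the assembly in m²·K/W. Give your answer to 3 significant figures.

U_eff = 0.84/4.96 + 0.16/1.67 = 0.1694 + 0.09581 = 0.2652
R_eff = 1/U_eff = 3.771 m²·K/W

3.77 m²·K/W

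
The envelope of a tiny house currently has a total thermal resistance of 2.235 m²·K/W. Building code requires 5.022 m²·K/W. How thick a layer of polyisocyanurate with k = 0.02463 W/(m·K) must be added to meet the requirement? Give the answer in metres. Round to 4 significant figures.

0.06864 m

ΔR = 5.022 − 2.235 = 2.787 m²·K/W
L = ΔR × k = 2.787 × 0.02463 = 0.068644 m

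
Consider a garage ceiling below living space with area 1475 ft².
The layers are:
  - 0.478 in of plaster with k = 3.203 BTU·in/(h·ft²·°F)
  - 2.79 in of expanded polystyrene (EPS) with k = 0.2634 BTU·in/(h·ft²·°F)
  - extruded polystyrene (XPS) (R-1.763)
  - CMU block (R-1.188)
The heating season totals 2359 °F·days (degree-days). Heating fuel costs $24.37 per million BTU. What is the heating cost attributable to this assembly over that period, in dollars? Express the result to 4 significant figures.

148.6 dollars

0.478/3.203 = 0.14924
2.79/0.2634 = 10.592
R_total = 0.14924 + 10.592 + 1.763 + 1.188 = 13.692 ft²·°F·h/BTU
E = A × HDD × 24 / R = 1475 × 2359 × 24 / 13.692 = 6098900 BTU
Cost = 6098900/10⁶ × 24.37 = $148.63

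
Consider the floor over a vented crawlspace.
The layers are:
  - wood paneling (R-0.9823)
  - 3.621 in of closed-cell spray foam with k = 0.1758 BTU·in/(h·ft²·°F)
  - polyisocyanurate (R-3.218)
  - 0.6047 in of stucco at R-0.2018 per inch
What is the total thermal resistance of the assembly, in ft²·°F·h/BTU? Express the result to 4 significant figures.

3.621/0.1758 = 20.597
0.6047 × 0.2018 = 0.12203
R_total = 0.9823 + 20.597 + 3.218 + 0.12203 = 24.92 ft²·°F·h/BTU

24.92 ft²·°F·h/BTU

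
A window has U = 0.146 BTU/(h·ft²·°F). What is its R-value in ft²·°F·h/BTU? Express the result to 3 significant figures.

R = 1/U = 1/0.146 = 6.849

6.85 ft²·°F·h/BTU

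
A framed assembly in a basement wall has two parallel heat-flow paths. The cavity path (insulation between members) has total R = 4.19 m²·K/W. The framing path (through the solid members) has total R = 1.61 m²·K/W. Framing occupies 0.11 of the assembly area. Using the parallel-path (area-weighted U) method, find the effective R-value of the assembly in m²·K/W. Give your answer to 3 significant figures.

U_eff = 0.89/4.19 + 0.11/1.61 = 0.2124 + 0.06832 = 0.2807
R_eff = 1/U_eff = 3.562 m²·K/W

3.56 m²·K/W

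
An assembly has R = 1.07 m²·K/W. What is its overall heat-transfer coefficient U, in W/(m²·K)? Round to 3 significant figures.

0.935 W/(m²·K)

U = 1/R = 1/1.07 = 0.9346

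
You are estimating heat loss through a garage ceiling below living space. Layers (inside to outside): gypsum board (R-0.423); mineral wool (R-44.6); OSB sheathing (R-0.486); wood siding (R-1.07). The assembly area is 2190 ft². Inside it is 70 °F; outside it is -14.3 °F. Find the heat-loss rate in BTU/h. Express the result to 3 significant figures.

R_total = 0.423 + 44.6 + 0.486 + 1.07 = 46.58 ft²·°F·h/BTU
Q = A·ΔT/R = 2190 × (70 − (-14.3)) / 46.58 = 3964 BTU/h

3960 BTU/h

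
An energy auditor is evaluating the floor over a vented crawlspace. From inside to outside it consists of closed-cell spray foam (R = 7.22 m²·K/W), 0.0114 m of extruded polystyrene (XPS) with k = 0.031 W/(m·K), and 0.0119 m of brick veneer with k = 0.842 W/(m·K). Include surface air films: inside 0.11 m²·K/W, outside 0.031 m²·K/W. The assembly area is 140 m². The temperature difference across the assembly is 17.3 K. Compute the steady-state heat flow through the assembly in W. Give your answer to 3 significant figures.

313 W

0.0114/0.031 = 0.3677
0.0119/0.842 = 0.01413
R_total = 0.11 + 7.22 + 0.3677 + 0.01413 + 0.031 = 7.743 m²·K/W
Q = A·ΔT/R = 140 × 17.3 / 7.743 = 312.8 W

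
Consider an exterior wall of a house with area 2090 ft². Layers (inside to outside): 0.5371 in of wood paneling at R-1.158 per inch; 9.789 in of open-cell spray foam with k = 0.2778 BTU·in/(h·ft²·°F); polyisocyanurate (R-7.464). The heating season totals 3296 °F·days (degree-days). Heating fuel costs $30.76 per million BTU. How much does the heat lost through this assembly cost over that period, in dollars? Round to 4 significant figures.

0.5371 × 1.158 = 0.62196
9.789/0.2778 = 35.238
R_total = 0.62196 + 35.238 + 7.464 = 43.324 ft²·°F·h/BTU
E = A × HDD × 24 / R = 2090 × 3296 × 24 / 43.324 = 3816100 BTU
Cost = 3816100/10⁶ × 30.76 = $117.38

117.4 dollars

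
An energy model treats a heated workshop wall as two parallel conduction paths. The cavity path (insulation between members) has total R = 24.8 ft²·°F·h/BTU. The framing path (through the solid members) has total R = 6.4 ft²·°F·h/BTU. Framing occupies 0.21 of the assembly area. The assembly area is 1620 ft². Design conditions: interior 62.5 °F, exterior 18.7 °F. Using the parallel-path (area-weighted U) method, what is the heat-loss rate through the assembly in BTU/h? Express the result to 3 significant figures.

U_eff = 0.79/24.8 + 0.21/6.4 = 0.03185 + 0.03281 = 0.06467
R_eff = 1/U_eff = 15.46 ft²·°F·h/BTU
Q = 1620 × (62.5 − 18.7) / 15.46 = 4589 BTU/h

4590 BTU/h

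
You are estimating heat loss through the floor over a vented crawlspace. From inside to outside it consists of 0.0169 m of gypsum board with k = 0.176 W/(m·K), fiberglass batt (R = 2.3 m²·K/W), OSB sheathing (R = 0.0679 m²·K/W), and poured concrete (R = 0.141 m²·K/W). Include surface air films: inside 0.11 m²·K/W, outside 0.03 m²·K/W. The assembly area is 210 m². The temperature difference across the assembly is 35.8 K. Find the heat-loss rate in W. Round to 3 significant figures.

2740 W

0.0169/0.176 = 0.09602
R_total = 0.11 + 0.09602 + 2.3 + 0.0679 + 0.141 + 0.03 = 2.745 m²·K/W
Q = A·ΔT/R = 210 × 35.8 / 2.745 = 2739 W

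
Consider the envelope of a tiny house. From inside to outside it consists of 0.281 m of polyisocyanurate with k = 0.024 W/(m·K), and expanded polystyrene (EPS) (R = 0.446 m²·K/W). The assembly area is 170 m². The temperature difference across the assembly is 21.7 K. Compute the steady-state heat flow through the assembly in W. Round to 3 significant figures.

0.281/0.024 = 11.71
R_total = 11.71 + 0.446 = 12.15 m²·K/W
Q = A·ΔT/R = 170 × 21.7 / 12.15 = 303.5 W

304 W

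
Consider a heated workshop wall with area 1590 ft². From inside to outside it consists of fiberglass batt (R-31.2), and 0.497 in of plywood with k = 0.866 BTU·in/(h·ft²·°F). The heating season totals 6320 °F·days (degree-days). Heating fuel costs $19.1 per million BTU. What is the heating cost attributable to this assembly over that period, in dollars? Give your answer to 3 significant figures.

145 dollars

0.497/0.866 = 0.5739
R_total = 31.2 + 0.5739 = 31.77 ft²·°F·h/BTU
E = A × HDD × 24 / R = 1590 × 6320 × 24 / 31.77 = 7590000 BTU
Cost = 7590000/10⁶ × 19.1 = $145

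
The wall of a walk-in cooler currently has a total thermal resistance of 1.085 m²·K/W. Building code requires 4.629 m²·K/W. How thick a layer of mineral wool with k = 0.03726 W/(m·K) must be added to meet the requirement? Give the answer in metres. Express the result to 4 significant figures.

0.1320 m

ΔR = 4.629 − 1.085 = 3.544 m²·K/W
L = ΔR × k = 3.544 × 0.03726 = 0.13205 m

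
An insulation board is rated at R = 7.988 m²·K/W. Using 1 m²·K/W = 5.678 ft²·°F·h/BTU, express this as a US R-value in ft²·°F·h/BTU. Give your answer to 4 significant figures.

R_US = 7.988 × 5.678 = 45.356

45.36 ft²·°F·h/BTU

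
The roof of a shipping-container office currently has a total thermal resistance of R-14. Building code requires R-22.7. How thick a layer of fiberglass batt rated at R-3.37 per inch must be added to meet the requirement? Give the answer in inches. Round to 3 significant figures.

2.58 in

ΔR = 22.7 − 14 = 8.7 ft²·°F·h/BTU
L = ΔR / (R/in) = 8.7/3.37 = 2.582 in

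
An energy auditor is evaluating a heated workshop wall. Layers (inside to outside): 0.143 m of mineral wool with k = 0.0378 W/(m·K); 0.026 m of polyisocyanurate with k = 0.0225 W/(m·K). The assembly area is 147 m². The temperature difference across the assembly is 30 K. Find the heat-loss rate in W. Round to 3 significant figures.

0.143/0.0378 = 3.783
0.026/0.0225 = 1.156
R_total = 3.783 + 1.156 = 4.939 m²·K/W
Q = A·ΔT/R = 147 × 30 / 4.939 = 893 W

893 W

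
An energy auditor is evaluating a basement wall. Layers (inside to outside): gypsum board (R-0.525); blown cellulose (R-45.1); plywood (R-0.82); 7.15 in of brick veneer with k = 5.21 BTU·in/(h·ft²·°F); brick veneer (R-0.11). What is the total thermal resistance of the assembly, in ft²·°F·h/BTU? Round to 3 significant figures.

47.9 ft²·°F·h/BTU

7.15/5.21 = 1.372
R_total = 0.525 + 45.1 + 0.82 + 1.372 + 0.11 = 47.93 ft²·°F·h/BTU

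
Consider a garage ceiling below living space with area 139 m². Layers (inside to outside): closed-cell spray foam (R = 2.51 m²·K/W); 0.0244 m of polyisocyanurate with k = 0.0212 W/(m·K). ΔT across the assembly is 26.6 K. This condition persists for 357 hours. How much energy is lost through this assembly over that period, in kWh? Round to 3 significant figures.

0.0244/0.0212 = 1.151
R_total = 2.51 + 1.151 = 3.661 m²·K/W
Q = 139 × 26.6 / 3.661 = 1010 W
E = 1010 W × 357 h / 1000 = 360.6 kWh

361 kWh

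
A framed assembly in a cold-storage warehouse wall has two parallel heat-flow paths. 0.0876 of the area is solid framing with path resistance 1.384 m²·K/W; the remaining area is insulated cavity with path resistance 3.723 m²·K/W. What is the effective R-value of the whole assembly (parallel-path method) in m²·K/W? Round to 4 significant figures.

U_eff = 0.9124/3.723 + 0.0876/1.384 = 0.24507 + 0.063295 = 0.30837
R_eff = 1/U_eff = 3.2429 m²·K/W

3.243 m²·K/W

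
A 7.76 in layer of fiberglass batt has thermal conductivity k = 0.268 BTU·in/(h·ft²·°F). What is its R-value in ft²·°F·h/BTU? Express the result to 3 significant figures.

R = L/k = 7.76/0.268 = 28.96 ft²·°F·h/BTU

29.0 ft²·°F·h/BTU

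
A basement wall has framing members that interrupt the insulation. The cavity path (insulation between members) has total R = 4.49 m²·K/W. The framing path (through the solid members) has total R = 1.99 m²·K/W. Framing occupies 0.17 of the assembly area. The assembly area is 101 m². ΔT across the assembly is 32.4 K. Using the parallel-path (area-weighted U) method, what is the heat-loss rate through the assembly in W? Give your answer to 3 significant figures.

U_eff = 0.83/4.49 + 0.17/1.99 = 0.1849 + 0.08543 = 0.2703
R_eff = 1/U_eff = 3.7 m²·K/W
Q = 101 × 32.4 / 3.7 = 884.5 W

884 W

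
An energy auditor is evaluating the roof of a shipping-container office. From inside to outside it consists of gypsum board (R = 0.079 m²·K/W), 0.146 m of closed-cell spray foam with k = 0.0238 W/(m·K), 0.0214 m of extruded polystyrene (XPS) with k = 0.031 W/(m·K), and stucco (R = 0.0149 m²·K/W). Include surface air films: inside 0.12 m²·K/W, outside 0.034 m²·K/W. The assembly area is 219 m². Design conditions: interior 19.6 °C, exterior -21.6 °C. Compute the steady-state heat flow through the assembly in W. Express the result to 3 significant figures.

1280 W

0.146/0.0238 = 6.134
0.0214/0.031 = 0.6903
R_total = 0.12 + 0.079 + 6.134 + 0.6903 + 0.0149 + 0.034 = 7.073 m²·K/W
Q = A·ΔT/R = 219 × (19.6 − (-21.6)) / 7.073 = 1276 W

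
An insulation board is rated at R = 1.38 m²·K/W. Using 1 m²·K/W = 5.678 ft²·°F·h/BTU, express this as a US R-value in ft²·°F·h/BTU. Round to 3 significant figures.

7.84 ft²·°F·h/BTU

R_US = 1.38 × 5.678 = 7.836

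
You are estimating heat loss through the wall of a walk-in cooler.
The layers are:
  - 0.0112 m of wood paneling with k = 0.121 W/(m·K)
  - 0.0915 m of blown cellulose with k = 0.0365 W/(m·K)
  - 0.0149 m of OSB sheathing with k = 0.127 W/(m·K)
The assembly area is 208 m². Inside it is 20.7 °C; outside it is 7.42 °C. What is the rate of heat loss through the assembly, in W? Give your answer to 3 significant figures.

0.0112/0.121 = 0.09256
0.0915/0.0365 = 2.507
0.0149/0.127 = 0.1173
R_total = 0.09256 + 2.507 + 0.1173 = 2.717 m²·K/W
Q = A·ΔT/R = 208 × (20.7 − 7.42) / 2.717 = 1017 W

1020 W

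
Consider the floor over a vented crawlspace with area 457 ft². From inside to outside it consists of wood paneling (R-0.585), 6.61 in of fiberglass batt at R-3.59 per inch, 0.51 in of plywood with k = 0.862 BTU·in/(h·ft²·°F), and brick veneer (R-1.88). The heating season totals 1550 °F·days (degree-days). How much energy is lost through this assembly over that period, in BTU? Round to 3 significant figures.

6.61 × 3.59 = 23.73
0.51/0.862 = 0.5916
R_total = 0.585 + 23.73 + 0.5916 + 1.88 = 26.79 ft²·°F·h/BTU
E = A × HDD × 24 / R = 457 × 1550 × 24 / 26.79 = 634700 BTU

635000 BTU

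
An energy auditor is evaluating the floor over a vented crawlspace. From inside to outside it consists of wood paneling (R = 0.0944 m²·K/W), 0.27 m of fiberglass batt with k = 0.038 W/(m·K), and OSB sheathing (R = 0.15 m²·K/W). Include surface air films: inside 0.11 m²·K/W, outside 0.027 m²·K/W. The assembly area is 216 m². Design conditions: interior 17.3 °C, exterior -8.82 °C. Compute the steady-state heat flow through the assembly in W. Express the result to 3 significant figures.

0.27/0.038 = 7.105
R_total = 0.11 + 0.0944 + 7.105 + 0.15 + 0.027 = 7.487 m²·K/W
Q = A·ΔT/R = 216 × (17.3 − (-8.82)) / 7.487 = 753.6 W

754 W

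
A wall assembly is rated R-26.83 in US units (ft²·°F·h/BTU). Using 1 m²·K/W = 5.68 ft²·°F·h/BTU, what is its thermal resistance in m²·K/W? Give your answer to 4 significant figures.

R_SI = 26.83/5.68 = 4.7236

4.724 m²·K/W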